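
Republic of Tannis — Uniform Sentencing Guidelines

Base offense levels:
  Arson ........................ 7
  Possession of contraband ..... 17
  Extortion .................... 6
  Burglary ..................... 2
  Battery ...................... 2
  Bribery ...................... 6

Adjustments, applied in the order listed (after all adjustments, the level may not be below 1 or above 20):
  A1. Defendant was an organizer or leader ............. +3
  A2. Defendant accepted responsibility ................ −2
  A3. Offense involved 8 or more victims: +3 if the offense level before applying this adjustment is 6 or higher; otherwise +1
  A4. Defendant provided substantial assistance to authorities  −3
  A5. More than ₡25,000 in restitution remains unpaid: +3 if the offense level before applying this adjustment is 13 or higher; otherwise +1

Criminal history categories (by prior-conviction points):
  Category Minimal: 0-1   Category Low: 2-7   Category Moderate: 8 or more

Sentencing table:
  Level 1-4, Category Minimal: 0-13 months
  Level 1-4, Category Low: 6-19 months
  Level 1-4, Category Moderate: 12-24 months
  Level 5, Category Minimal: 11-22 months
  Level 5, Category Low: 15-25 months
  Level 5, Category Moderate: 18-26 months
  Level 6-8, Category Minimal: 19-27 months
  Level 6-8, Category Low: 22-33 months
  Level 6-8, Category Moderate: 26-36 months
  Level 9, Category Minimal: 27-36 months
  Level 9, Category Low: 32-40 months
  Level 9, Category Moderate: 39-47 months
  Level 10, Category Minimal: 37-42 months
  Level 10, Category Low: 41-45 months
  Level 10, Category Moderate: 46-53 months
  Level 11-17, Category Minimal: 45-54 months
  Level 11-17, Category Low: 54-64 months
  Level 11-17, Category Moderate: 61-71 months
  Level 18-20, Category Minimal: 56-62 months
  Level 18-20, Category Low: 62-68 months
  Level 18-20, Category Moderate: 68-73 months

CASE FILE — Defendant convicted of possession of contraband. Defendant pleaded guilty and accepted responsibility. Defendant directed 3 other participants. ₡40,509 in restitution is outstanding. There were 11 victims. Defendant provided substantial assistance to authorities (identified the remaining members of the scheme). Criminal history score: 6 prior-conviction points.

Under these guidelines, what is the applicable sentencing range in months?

62-68 months

Base offense level for possession of contraband: 17.
A1 applies: 17 + 3 = 20.
A2 applies: 20 − 2 = 18.
A3 applies (level before this adjustment is 18 ≥ 6, so +3): 18 + 3 = 21.
A4 applies: 21 − 3 = 18.
A5 applies (level before this adjustment is 18 ≥ 13, so +3): 18 + 3 = 21.
Level 21 exceeds the maximum of 20; capped at 20.
Final offense level: 20.
Criminal history: 6 prior points → Category Low (2-7).
Level 20 falls in the 18-20 band.
Grid: Level 18-20 × Category Low = 62-68 months.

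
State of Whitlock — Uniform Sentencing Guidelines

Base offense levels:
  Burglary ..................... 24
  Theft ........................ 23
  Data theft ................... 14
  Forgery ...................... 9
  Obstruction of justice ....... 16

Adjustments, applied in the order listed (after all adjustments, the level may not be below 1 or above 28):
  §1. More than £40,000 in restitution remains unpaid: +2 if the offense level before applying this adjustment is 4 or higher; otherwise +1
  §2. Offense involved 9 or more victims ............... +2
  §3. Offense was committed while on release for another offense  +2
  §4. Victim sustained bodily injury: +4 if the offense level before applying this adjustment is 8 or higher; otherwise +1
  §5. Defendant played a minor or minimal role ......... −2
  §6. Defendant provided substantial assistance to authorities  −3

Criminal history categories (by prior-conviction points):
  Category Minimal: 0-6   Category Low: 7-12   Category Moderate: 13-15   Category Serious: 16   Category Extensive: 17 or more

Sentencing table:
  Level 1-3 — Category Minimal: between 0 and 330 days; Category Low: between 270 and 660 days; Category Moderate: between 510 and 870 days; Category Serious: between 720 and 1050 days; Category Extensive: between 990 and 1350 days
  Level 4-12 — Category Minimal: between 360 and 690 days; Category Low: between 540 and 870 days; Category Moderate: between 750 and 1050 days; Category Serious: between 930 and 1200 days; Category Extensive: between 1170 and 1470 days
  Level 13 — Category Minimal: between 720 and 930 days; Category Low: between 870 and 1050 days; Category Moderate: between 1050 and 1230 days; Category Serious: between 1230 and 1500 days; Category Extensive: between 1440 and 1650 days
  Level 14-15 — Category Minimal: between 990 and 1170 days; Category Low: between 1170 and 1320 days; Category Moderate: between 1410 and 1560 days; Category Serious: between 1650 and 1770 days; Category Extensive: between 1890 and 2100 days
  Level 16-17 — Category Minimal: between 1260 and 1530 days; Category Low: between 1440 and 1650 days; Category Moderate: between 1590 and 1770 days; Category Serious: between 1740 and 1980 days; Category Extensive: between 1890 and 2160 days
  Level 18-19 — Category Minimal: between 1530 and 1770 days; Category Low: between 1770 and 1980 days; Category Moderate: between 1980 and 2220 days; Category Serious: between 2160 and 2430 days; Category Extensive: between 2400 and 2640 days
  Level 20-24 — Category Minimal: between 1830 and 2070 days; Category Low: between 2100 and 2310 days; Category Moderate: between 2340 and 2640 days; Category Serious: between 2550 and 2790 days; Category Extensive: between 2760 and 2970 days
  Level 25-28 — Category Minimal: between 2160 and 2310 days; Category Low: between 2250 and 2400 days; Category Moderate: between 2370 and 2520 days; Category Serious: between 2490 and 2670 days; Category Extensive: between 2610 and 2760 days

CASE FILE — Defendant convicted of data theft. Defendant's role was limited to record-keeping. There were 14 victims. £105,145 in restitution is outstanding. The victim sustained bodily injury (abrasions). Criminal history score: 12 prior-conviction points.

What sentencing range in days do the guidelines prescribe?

2100-2310 days

Base offense level for data theft: 14.
§1 applies (level before this adjustment is 14 ≥ 4, so +2): 14 + 2 = 16.
§2 applies: 16 + 2 = 18.
§3 does not apply.
§4 applies (level before this adjustment is 18 ≥ 8, so +4): 18 + 4 = 22.
§5 applies: 22 − 2 = 20.
Final offense level: 20.
Criminal history: 12 prior points → Category Low (7-12).
Level 20 falls in the 20-24 band.
Grid: Level 20-24 × Category Low = 2100-2310 days.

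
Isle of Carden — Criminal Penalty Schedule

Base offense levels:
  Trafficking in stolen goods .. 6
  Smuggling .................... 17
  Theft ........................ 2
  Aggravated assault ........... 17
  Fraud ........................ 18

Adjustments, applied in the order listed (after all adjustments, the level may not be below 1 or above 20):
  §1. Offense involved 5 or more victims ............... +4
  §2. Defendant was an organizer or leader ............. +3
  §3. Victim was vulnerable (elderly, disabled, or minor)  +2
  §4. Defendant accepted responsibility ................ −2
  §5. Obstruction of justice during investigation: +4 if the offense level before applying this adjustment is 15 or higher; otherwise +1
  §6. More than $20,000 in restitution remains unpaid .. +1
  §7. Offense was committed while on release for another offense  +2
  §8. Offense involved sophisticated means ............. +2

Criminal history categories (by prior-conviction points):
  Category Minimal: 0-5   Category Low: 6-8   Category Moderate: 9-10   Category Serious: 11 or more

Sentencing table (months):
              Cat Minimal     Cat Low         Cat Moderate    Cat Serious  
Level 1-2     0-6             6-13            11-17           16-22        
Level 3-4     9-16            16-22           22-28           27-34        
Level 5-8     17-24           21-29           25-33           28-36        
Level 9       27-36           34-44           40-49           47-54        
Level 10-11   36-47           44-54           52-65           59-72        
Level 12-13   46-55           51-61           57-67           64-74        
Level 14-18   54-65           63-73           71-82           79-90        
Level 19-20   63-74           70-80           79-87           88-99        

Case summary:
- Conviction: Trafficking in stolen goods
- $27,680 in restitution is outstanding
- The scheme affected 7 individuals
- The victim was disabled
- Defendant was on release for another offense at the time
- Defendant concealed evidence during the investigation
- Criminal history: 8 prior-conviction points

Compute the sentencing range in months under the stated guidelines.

Base offense level for trafficking in stolen goods: 6.
§1 applies: 6 + 4 = 10.
§2 does not apply.
§3 applies: 10 + 2 = 12.
§4 does not apply.
§5 applies (level before this adjustment is 12 < 15, so +1): 12 + 1 = 13.
§6 applies: 13 + 1 = 14.
§7 applies: 14 + 2 = 16.
§8 does not apply.
Final offense level: 16.
Criminal history: 8 prior points → Category Low (6-8).
Level 16 falls in the 14-18 band.
Grid: Level 14-18 × Category Low = 63-73 months.

63-73 months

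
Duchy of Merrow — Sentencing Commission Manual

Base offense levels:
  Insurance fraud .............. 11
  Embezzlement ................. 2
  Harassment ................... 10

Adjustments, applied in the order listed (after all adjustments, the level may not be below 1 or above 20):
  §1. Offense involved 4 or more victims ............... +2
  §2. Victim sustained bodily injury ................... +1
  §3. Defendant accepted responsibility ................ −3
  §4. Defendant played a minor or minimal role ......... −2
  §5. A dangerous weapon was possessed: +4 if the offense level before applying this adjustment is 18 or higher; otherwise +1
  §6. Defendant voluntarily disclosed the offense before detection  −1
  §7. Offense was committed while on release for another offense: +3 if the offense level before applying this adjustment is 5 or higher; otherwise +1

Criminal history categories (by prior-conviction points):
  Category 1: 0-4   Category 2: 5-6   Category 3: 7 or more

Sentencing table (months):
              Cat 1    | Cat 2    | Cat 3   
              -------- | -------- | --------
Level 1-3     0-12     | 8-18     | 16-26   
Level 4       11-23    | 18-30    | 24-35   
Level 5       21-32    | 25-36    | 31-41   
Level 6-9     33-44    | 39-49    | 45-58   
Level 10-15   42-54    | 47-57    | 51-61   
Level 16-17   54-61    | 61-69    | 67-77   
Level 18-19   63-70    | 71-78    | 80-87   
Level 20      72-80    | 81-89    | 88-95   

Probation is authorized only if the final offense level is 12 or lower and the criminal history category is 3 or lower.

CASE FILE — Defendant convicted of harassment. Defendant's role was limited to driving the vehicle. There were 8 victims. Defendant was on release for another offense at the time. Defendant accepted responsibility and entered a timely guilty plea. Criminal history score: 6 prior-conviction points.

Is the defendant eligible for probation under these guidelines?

Yes

Base offense level for harassment: 10.
§1 applies: 10 + 2 = 12.
§3 applies: 12 − 3 = 9.
§4 applies: 9 − 2 = 7.
§7 applies (level before this adjustment is 7 ≥ 5, so +3): 7 + 3 = 10.
Final offense level: 10.
Criminal history: 6 prior points → Category 2 (5-6).
Level 10 falls in the 10-15 band.
Grid: Level 10-15 × Category 2 = 47-57 months.
Probation check: level 10 ≤ 12 and category 2 ≤ 3 → eligible.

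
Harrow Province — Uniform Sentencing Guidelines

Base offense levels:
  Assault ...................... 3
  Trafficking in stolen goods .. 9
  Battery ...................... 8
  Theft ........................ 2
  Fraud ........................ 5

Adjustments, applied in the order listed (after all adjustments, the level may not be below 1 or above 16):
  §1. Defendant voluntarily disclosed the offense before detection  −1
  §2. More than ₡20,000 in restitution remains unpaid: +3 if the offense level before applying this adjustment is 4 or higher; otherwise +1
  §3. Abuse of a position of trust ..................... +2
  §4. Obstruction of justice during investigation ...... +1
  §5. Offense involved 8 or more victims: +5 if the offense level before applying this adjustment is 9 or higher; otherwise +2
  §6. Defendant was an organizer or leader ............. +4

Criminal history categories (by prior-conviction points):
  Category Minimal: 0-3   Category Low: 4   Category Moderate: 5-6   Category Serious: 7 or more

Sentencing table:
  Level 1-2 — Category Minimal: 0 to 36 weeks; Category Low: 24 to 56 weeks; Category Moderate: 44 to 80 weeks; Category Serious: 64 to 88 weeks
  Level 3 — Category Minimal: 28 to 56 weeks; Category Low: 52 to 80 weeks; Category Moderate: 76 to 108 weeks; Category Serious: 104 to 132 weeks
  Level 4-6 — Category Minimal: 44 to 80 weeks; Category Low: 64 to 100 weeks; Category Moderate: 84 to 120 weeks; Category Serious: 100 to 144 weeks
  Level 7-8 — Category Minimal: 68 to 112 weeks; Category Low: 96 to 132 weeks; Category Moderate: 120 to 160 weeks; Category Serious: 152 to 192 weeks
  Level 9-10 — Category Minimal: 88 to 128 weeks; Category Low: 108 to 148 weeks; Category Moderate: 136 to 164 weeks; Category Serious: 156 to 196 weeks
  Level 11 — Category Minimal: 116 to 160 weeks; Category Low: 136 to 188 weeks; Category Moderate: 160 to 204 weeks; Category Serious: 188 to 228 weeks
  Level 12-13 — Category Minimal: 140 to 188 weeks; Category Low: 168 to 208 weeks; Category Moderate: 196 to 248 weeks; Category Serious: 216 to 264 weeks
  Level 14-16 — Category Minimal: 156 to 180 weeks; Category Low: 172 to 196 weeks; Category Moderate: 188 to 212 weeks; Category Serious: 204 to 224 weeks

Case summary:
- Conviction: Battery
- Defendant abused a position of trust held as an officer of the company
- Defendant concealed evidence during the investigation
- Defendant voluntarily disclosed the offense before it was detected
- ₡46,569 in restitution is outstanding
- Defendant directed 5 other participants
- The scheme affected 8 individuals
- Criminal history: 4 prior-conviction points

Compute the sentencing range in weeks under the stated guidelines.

Base offense level for battery: 8.
§1 applies: 8 − 1 = 7.
§2 applies (level before this adjustment is 7 ≥ 4, so +3): 7 + 3 = 10.
§3 applies: 10 + 2 = 12.
§4 applies: 12 + 1 = 13.
§5 applies (level before this adjustment is 13 ≥ 9, so +5): 13 + 5 = 18.
§6 applies: 18 + 4 = 22.
Level 22 exceeds the maximum of 16; capped at 16.
Final offense level: 16.
Criminal history: 4 prior points → Category Low (4).
Level 16 falls in the 14-16 band.
Grid: Level 14-16 × Category Low = 172-196 weeks.

172-196 weeks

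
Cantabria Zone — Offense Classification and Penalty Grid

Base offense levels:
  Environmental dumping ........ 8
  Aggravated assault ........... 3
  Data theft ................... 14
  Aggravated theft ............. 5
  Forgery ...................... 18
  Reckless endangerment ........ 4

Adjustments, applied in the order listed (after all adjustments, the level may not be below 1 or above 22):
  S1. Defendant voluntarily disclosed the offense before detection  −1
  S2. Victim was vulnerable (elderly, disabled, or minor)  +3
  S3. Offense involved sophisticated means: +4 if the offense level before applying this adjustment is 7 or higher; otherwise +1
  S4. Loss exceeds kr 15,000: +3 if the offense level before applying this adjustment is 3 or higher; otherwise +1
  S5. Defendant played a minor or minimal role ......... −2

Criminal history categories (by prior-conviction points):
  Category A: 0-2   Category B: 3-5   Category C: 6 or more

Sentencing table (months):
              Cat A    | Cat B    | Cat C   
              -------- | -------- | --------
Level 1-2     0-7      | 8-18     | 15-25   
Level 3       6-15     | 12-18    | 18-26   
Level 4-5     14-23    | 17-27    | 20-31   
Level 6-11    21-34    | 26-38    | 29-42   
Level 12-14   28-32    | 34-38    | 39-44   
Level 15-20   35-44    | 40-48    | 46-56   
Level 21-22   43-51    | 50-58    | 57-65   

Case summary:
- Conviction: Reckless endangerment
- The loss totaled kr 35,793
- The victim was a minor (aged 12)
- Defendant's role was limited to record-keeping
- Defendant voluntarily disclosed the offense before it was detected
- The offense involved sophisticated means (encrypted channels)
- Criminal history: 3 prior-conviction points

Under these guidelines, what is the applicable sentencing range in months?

26-38 months

Base offense level for reckless endangerment: 4.
S1 applies: 4 − 1 = 3.
S2 applies: 3 + 3 = 6.
S3 applies (level before this adjustment is 6 < 7, so +1): 6 + 1 = 7.
S4 applies (level before this adjustment is 7 ≥ 3, so +3): 7 + 3 = 10.
S5 applies: 10 − 2 = 8.
Final offense level: 8.
Criminal history: 3 prior points → Category B (3-5).
Level 8 falls in the 6-11 band.
Grid: Level 6-11 × Category B = 26-38 months.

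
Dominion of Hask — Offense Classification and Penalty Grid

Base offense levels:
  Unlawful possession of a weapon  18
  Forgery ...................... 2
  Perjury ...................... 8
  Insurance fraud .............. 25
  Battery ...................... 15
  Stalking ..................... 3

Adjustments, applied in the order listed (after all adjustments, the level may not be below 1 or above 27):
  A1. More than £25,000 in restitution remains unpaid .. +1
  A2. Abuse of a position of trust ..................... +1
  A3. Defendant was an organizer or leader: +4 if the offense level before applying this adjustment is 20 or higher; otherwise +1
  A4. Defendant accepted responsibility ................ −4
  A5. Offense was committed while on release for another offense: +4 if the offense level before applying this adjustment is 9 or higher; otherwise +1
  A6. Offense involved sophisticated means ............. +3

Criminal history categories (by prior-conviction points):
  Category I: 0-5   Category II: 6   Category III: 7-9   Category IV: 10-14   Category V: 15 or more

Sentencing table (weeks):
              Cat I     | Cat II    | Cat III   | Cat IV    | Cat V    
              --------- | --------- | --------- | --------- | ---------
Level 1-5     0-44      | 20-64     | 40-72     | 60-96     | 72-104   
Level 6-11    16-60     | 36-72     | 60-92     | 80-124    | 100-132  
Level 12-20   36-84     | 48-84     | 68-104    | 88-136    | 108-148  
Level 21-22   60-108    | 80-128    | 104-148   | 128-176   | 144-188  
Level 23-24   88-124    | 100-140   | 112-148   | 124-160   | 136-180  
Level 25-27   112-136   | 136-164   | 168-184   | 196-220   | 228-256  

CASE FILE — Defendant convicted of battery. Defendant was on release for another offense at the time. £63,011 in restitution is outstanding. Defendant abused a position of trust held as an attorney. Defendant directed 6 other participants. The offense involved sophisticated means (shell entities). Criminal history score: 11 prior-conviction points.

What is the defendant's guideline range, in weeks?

Base offense level for battery: 15.
A1 applies: 15 + 1 = 16.
A2 applies: 16 + 1 = 17.
A3 applies (level before this adjustment is 17 < 20, so +1): 17 + 1 = 18.
A4 does not apply.
A5 applies (level before this adjustment is 18 ≥ 9, so +4): 18 + 4 = 22.
A6 applies: 22 + 3 = 25.
Final offense level: 25.
Criminal history: 11 prior points → Category IV (10-14).
Level 25 falls in the 25-27 band.
Grid: Level 25-27 × Category IV = 196-220 weeks.

196-220 weeks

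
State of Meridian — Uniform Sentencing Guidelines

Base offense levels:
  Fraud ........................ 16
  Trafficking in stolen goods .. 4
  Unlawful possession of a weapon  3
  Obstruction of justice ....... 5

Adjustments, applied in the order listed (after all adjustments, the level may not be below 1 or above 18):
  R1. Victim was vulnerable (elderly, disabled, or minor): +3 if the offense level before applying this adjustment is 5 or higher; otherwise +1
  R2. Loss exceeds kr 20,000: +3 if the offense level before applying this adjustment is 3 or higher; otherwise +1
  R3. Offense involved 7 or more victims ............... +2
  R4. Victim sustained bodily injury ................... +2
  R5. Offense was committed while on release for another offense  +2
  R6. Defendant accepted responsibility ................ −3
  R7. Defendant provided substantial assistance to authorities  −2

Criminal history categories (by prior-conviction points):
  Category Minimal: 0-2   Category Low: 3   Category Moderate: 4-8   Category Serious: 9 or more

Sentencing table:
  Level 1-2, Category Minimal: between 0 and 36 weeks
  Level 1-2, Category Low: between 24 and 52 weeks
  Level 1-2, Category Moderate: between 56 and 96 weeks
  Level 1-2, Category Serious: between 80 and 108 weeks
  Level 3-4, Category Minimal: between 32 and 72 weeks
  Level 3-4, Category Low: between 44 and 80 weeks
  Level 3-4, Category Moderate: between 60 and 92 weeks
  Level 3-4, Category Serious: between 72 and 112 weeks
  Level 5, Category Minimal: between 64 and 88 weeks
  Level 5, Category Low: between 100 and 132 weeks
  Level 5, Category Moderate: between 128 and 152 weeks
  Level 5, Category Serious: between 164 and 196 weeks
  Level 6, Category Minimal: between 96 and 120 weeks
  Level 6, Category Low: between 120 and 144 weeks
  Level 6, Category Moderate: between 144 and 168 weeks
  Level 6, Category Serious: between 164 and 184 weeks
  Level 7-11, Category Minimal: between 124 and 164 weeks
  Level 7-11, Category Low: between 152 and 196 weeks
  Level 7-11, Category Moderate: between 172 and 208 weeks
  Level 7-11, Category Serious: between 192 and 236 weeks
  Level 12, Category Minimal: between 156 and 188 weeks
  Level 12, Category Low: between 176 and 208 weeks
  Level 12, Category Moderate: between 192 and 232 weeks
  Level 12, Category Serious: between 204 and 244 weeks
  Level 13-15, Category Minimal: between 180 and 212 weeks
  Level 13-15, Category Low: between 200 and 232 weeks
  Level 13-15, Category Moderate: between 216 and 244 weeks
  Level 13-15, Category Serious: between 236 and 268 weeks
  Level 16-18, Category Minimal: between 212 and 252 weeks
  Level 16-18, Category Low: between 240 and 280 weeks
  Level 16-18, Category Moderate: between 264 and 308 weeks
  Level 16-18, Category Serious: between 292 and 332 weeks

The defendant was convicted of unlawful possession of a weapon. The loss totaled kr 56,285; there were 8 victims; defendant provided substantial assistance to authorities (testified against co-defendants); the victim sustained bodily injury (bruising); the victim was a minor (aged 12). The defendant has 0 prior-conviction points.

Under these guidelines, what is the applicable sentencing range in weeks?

Base offense level for unlawful possession of a weapon: 3.
R1 applies (level before this adjustment is 3 < 5, so +1): 3 + 1 = 4.
R2 applies (level before this adjustment is 4 ≥ 3, so +3): 4 + 3 = 7.
R3 applies: 7 + 2 = 9.
R4 applies: 9 + 2 = 11.
R7 applies: 11 − 2 = 9.
Final offense level: 9.
Criminal history: 0 prior points → Category Minimal (0-2).
Level 9 falls in the 7-11 band.
Grid: Level 7-11 × Category Minimal = 124-164 weeks.

124-164 weeks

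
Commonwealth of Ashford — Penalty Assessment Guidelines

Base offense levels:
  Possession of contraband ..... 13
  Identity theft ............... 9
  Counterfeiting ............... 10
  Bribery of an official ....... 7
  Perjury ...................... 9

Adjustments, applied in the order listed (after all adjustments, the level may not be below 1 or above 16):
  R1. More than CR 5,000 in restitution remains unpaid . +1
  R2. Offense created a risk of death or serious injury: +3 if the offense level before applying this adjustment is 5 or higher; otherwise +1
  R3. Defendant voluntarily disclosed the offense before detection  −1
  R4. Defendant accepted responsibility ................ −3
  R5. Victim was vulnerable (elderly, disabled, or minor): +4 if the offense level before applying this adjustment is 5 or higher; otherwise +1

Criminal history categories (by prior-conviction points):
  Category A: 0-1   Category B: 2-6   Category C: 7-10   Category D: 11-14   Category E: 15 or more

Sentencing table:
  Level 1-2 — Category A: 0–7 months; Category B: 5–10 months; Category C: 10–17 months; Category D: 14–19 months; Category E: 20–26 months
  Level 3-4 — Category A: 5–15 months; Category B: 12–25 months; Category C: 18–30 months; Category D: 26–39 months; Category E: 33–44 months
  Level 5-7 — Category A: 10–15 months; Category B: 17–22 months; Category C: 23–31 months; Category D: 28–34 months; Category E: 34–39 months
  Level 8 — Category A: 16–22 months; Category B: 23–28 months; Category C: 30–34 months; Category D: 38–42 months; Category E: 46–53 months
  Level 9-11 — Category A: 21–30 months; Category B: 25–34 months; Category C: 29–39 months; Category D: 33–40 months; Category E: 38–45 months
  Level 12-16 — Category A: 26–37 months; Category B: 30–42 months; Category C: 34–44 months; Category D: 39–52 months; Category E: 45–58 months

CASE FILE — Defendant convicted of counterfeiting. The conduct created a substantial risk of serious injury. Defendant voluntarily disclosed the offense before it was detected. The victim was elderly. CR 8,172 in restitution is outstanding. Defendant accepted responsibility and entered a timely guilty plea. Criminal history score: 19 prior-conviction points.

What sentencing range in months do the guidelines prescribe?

45-58 months

Base offense level for counterfeiting: 10.
R1 applies: 10 + 1 = 11.
R2 applies (level before this adjustment is 11 ≥ 5, so +3): 11 + 3 = 14.
R3 applies: 14 − 1 = 13.
R4 applies: 13 − 3 = 10.
R5 applies (level before this adjustment is 10 ≥ 5, so +4): 10 + 4 = 14.
Final offense level: 14.
Criminal history: 19 prior points → Category E (15+).
Level 14 falls in the 12-16 band.
Grid: Level 12-16 × Category E = 45-58 months.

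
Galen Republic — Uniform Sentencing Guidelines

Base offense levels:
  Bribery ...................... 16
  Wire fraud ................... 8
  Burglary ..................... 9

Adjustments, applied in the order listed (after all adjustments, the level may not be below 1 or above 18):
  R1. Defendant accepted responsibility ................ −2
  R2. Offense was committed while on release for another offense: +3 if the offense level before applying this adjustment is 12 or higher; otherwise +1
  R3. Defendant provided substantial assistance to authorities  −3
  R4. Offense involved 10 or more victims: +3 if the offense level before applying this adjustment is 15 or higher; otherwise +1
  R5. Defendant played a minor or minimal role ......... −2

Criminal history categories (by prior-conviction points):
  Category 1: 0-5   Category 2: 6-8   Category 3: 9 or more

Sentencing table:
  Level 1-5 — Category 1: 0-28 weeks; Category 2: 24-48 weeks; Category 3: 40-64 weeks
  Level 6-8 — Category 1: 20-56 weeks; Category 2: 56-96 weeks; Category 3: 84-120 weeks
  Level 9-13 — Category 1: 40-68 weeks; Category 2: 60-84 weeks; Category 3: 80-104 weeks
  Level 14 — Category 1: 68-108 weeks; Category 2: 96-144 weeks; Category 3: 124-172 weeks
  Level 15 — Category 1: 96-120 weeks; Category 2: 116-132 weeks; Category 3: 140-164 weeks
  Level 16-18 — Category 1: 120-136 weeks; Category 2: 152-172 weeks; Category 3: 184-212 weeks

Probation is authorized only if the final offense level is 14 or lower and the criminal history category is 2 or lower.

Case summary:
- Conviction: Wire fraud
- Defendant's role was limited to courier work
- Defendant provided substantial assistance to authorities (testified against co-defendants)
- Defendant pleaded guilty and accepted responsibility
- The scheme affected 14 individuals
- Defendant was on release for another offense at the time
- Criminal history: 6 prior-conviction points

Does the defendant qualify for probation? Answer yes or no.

Yes

Base offense level for wire fraud: 8.
R1 applies: 8 − 2 = 6.
R2 applies (level before this adjustment is 6 < 12, so +1): 6 + 1 = 7.
R3 applies: 7 − 3 = 4.
R4 applies (level before this adjustment is 4 < 15, so +1): 4 + 1 = 5.
R5 applies: 5 − 2 = 3.
Final offense level: 3.
Criminal history: 6 prior points → Category 2 (6-8).
Level 3 falls in the 1-5 band.
Grid: Level 1-5 × Category 2 = 24-48 weeks.
Probation check: level 3 ≤ 14 and category 2 ≤ 2 → eligible.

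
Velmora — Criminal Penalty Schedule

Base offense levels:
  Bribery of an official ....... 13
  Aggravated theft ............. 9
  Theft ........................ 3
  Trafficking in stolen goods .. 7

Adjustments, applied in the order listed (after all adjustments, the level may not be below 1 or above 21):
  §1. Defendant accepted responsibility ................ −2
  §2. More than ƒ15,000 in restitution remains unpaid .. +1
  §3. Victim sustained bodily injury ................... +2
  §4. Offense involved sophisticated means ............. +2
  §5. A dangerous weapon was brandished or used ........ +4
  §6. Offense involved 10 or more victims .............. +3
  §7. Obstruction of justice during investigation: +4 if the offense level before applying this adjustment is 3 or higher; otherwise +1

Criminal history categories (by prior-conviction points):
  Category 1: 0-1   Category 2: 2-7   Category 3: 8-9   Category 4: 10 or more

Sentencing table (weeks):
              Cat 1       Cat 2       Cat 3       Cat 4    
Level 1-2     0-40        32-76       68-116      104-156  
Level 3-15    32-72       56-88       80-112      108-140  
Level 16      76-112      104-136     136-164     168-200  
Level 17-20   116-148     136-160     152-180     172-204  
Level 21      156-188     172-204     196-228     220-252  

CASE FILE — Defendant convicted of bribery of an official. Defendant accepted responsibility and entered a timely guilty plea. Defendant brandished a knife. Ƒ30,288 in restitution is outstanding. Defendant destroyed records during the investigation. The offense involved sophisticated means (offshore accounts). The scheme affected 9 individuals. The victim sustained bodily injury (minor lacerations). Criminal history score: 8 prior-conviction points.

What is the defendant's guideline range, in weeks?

196-228 weeks

Base offense level for bribery of an official: 13.
§1 applies: 13 − 2 = 11.
§2 applies: 11 + 1 = 12.
§3 applies: 12 + 2 = 14.
§4 applies: 14 + 2 = 16.
§5 applies: 16 + 4 = 20.
§6 does not apply.
§7 applies (level before this adjustment is 20 ≥ 3, so +4): 20 + 4 = 24.
Level 24 exceeds the maximum of 21; capped at 21.
Final offense level: 21.
Criminal history: 8 prior points → Category 3 (8-9).
Level 21 falls in the 21 band.
Grid: Level 21 × Category 3 = 196-228 weeks.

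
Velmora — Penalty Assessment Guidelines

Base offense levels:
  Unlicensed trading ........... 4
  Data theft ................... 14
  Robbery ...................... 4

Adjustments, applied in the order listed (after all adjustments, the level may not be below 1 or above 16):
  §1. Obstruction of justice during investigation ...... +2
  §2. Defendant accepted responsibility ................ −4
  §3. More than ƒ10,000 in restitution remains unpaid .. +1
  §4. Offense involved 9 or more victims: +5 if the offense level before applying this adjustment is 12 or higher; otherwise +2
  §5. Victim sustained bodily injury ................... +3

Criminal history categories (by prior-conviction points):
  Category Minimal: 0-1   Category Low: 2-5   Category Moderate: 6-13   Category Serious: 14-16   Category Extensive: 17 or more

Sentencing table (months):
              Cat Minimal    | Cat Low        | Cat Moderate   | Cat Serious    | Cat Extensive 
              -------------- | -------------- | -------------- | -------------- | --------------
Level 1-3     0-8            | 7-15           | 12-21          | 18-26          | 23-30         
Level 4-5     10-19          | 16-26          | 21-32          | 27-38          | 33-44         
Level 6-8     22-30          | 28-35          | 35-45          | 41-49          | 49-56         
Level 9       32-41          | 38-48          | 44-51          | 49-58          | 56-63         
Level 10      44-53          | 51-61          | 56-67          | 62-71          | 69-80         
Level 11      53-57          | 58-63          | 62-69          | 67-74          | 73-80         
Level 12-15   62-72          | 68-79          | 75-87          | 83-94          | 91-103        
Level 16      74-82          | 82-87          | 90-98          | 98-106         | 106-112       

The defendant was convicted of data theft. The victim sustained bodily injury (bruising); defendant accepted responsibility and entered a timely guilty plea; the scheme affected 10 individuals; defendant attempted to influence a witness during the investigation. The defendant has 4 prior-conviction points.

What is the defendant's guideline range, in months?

82-87 months

Base offense level for data theft: 14.
§1 applies: 14 + 2 = 16.
§2 applies: 16 − 4 = 12.
§3 does not apply.
§4 applies (level before this adjustment is 12 ≥ 12, so +5): 12 + 5 = 17.
§5 applies: 17 + 3 = 20.
Level 20 exceeds the maximum of 16; capped at 16.
Final offense level: 16.
Criminal history: 4 prior points → Category Low (2-5).
Level 16 falls in the 16 band.
Grid: Level 16 × Category Low = 82-87 months.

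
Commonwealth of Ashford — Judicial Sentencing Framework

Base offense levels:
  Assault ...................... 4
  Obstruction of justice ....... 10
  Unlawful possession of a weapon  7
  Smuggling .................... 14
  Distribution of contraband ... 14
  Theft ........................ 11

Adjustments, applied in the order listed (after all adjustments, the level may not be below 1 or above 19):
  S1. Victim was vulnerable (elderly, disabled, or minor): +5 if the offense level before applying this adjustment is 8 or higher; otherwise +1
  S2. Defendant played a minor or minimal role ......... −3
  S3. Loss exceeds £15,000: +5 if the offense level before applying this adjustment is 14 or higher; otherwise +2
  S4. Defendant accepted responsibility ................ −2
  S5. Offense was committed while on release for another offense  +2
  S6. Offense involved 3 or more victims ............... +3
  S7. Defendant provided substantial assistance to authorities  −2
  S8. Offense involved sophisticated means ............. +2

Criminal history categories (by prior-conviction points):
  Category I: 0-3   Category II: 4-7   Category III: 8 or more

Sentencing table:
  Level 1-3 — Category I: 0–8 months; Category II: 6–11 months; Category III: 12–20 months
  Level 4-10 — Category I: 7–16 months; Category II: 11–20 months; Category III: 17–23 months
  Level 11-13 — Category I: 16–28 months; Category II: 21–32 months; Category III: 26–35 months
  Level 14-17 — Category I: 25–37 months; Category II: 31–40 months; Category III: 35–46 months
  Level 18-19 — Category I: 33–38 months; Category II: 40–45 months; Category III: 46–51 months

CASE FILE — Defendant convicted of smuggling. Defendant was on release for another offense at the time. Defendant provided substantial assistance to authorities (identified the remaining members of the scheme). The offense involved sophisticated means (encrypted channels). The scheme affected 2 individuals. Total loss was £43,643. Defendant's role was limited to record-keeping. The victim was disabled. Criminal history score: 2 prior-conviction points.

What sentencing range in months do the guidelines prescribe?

33-38 months

Base offense level for smuggling: 14.
S1 applies (level before this adjustment is 14 ≥ 8, so +5): 14 + 5 = 19.
S2 applies: 19 − 3 = 16.
S3 applies (level before this adjustment is 16 ≥ 14, so +5): 16 + 5 = 21.
S4 does not apply.
S5 applies: 21 + 2 = 23.
S7 applies: 23 − 2 = 21.
S8 applies: 21 + 2 = 23.
Level 23 exceeds the maximum of 19; capped at 19.
Final offense level: 19.
Criminal history: 2 prior points → Category I (0-3).
Level 19 falls in the 18-19 band.
Grid: Level 18-19 × Category I = 33-38 months.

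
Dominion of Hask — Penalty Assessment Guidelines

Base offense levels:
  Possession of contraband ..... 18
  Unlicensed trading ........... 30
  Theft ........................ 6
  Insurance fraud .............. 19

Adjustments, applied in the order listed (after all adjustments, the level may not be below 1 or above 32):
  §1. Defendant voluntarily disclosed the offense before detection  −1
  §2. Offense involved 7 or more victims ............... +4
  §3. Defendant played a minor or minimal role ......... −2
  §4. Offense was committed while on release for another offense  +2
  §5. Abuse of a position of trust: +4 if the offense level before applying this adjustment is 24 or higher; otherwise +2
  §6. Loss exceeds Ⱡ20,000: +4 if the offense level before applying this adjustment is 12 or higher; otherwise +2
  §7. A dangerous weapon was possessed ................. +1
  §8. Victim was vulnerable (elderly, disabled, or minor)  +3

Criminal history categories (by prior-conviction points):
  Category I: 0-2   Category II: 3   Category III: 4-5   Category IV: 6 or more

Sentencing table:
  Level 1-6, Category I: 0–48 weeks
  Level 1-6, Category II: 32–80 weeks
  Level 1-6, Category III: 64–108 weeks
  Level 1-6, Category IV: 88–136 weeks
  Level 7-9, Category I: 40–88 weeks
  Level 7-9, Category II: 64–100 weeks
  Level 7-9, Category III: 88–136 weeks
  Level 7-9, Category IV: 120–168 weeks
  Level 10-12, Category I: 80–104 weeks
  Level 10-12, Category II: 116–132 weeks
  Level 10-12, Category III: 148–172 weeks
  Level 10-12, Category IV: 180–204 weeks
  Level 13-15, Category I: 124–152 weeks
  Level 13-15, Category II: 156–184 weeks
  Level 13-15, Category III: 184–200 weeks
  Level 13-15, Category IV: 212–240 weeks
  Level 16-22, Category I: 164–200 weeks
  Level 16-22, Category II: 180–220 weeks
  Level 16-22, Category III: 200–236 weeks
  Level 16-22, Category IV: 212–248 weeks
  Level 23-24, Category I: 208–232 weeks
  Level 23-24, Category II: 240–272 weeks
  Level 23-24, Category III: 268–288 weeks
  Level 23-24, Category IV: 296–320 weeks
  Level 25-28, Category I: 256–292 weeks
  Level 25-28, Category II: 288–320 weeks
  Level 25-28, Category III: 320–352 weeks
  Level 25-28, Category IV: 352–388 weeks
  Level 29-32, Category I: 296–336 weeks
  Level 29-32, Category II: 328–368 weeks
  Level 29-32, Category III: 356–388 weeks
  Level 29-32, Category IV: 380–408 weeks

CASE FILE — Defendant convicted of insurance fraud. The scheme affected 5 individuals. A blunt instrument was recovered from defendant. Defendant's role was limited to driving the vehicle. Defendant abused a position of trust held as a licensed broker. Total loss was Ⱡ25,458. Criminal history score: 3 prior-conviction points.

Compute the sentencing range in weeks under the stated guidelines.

240-272 weeks

Base offense level for insurance fraud: 19.
§2 does not apply.
§3 applies: 19 − 2 = 17.
§5 applies (level before this adjustment is 17 < 24, so +2): 17 + 2 = 19.
§6 applies (level before this adjustment is 19 ≥ 12, so +4): 19 + 4 = 23.
§7 applies: 23 + 1 = 24.
§8 does not apply.
Final offense level: 24.
Criminal history: 3 prior points → Category II (3).
Level 24 falls in the 23-24 band.
Grid: Level 23-24 × Category II = 240-272 weeks.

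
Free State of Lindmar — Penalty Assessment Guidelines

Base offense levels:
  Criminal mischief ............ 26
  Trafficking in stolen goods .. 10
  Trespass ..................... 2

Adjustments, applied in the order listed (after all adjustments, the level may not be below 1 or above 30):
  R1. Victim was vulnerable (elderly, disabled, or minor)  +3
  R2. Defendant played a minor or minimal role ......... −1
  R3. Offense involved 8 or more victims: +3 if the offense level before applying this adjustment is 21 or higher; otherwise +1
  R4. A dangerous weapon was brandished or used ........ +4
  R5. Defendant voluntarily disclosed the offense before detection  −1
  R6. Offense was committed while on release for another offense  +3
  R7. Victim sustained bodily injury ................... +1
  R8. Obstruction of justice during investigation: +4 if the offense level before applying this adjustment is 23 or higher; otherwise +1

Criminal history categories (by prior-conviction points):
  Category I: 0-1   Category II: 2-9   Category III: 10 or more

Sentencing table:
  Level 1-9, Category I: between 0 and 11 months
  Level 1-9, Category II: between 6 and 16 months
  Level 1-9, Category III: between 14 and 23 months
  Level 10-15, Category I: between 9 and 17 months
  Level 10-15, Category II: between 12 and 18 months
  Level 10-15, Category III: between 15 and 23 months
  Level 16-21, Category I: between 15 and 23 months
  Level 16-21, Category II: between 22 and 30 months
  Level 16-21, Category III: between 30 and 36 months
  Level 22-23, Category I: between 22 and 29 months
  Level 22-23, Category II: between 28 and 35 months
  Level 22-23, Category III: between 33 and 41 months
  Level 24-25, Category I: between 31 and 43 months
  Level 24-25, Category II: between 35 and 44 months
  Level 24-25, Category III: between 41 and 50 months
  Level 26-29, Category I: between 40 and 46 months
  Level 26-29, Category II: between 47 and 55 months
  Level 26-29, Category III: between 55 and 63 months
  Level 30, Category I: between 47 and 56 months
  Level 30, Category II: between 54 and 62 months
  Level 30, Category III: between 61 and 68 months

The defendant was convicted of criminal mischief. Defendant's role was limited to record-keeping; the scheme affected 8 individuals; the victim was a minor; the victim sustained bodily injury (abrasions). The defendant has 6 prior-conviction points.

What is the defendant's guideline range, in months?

54-62 months

Base offense level for criminal mischief: 26.
R1 applies: 26 + 3 = 29.
R2 applies: 29 − 1 = 28.
R3 applies (level before this adjustment is 28 ≥ 21, so +3): 28 + 3 = 31.
R5 does not apply.
R6 does not apply.
R7 applies: 31 + 1 = 32.
Level 32 exceeds the maximum of 30; capped at 30.
Final offense level: 30.
Criminal history: 6 prior points → Category II (2-9).
Level 30 falls in the 30 band.
Grid: Level 30 × Category II = 54-62 months.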